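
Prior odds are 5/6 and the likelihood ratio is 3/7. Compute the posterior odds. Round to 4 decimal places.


Posterior odds = prior odds * likelihood ratio
= (5/6) * (3/7)
= 15 / 42
= 0.3571

0.3571


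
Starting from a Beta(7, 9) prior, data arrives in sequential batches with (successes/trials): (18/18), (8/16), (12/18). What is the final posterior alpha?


In sequential Bayesian updating, we sum all successes.
Total successes = 38
Final alpha = 7 + 38 = 45

45


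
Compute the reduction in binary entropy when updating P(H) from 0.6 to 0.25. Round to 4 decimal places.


H_before = -p*log2(p) - (1-p)*log2(1-p) for p=0.6: 0.971
H_after for p=0.25: 0.8113
Reduction = 0.971 - 0.8113 = 0.1597

0.1597


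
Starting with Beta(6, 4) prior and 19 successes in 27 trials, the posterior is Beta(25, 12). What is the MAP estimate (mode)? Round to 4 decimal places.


The mode of Beta(a, b) when a > 1 and b > 1 is (a-1)/(a+b-2)
= (25 - 1) / (25 + 12 - 2)
= 24 / 35
= 0.6857

0.6857


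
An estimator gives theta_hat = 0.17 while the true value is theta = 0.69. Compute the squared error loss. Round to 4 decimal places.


The squared error loss is (theta_hat - theta)^2
= (0.17 - 0.69)^2
= (-0.52)^2 = 0.2704

0.2704


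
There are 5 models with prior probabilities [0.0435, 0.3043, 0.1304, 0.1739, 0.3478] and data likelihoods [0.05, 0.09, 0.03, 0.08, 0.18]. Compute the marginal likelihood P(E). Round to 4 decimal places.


P(E) = sum over models of P(M_i) * P(E|M_i)
= 0.0435*0.05 + 0.3043*0.09 + 0.1304*0.03 + 0.1739*0.08 + 0.3478*0.18
= 0.11

0.11


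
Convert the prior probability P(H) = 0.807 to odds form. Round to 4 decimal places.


P(not H) = 1 - 0.807 = 0.193
Odds = 0.807 / 0.193 = 4.1813

4.1813


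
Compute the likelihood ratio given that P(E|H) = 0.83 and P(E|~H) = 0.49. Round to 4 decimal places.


LR = P(E|H) / P(E|~H)
= 0.83 / 0.49 = 1.6939

1.6939


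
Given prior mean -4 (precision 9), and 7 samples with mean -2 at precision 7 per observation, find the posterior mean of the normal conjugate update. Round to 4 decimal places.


The posterior mean is a precision-weighted average of prior and data.
Post. prec. = 9 + 49 = 58
Post. mean = (-36 + -98)/58 = -134/58 = -2.3103

-2.3103


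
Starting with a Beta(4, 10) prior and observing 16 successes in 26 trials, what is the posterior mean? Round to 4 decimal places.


Posterior parameters: alpha = 4 + 16 = 20
beta = 10 + 10 = 20
Posterior mean = alpha / (alpha + beta) = 20 / 40
= 0.5

0.5


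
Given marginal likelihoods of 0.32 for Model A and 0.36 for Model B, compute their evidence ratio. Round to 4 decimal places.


Ratio = ML(A) / ML(B) = 0.32/0.36
= 0.8889

0.8889


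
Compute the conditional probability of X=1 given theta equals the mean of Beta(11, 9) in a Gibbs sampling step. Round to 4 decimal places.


Mean of Beta(11, 9) = 0.55
P(X=1 | theta=0.55) = 0.55

0.55


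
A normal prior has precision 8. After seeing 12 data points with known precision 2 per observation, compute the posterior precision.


In the conjugate normal model, precisions add:
tau_posterior = tau_prior + n * tau_data
= 8 + 12*2 = 32

32


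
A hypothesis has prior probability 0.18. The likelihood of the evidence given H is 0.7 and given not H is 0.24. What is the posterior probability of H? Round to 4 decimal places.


Using Bayes' theorem:
P(E) = 0.18 * 0.7 + 0.82 * 0.24
P(E) = 0.3228
P(H|E) = (0.18 * 0.7) / 0.3228 = 0.3903

0.3903


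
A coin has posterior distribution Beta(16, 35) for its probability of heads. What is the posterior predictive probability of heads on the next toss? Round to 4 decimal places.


Posterior predictive = E[theta] = alpha/(alpha+beta)
= 16/51
= 0.3137

0.3137


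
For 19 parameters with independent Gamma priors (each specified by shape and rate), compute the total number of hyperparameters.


A Gamma prior has 2 hyperparameters per parameter.
Total = 19 * 2 = 38

38


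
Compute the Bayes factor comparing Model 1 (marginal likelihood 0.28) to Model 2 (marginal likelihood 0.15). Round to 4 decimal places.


BF12 = marginal likelihood of M1 / marginal likelihood of M2
= 0.28/0.15
= 1.8667

1.8667


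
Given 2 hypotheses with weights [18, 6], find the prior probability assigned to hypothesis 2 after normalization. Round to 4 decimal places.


To normalize, divide each weight by the sum of all weights.
Sum = 24
Prior(H2) = 6/24 = 0.25

0.25


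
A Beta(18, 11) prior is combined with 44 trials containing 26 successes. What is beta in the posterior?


In conjugate updating:
beta_posterior = beta_prior + (n - k)
= 11 + (44 - 26)
= 11 + 18 = 29

29


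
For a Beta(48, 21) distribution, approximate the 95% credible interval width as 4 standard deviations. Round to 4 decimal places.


Variance of Beta(a,b) = ab / ((a+b)^2 * (a+b+1))
= 48*21 / ((69)^2 * 70)
= 0.003
SD = sqrt(0.003) = 0.055
Width = 4 * SD = 0.22

0.22


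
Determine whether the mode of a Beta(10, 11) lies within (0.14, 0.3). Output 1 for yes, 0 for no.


First find the mode: (a-1)/(a+b-2) = 0.4737
Is 0.4737 in (0.14, 0.3)? 0

0


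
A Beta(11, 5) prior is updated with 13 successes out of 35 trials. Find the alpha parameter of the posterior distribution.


In the Beta-Binomial conjugate update:
alpha_post = alpha_prior + successes
= 11 + 13
= 24

24


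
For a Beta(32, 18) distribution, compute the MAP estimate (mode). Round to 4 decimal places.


MAP = mode = (a-1)/(a+b-2)
= (32-1)/(32+18-2)
= 31/48 = 0.6458

0.6458


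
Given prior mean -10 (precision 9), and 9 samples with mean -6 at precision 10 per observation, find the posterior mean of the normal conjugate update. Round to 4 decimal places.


The posterior mean is a precision-weighted average of prior and data.
Post. prec. = 9 + 90 = 99
Post. mean = (-90 + -540)/99 = -630/99 = -6.3636

-6.3636


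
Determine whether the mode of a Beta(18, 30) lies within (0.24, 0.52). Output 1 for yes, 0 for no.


First find the mode: (a-1)/(a+b-2) = 0.3696
Is 0.3696 in (0.24, 0.52)? 1

1


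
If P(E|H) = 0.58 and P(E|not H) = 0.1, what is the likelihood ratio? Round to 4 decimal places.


Likelihood ratio = P(E|H) / P(E|not H)
= 0.58 / 0.1
= 5.8

5.8


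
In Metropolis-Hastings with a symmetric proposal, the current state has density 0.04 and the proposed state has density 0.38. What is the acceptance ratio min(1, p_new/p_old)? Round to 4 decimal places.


Ratio = p_new / p_old = 0.38 / 0.04 = 9.5
Acceptance = min(1, 9.5) = 1.0

1.0


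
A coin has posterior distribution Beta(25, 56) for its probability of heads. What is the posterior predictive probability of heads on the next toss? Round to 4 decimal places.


Posterior predictive = E[theta] = alpha/(alpha+beta)
= 25/81
= 0.3086

0.3086


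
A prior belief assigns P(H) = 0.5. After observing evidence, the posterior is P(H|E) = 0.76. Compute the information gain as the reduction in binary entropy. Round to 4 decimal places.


H(prior) = -0.5*log2(0.5) - 0.5*log2(0.5)
= 1.0
H(post) = -0.76*log2(0.76) - 0.24*log2(0.24)
= 0.795
IG = 1.0 - 0.795 = 0.205

0.205


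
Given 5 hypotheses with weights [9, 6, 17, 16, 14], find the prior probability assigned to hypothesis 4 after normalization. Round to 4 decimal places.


To normalize, divide each weight by the sum of all weights.
Sum = 62
Prior(H4) = 16/62 = 0.2581

0.2581


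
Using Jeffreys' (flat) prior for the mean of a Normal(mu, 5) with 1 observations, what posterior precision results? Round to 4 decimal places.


Flat prior means prior precision is 0.
Posterior precision = n / sigma^2 = 1/5 = 0.2

0.2


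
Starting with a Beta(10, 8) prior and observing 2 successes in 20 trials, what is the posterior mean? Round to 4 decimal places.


Posterior parameters: alpha = 10 + 2 = 12
beta = 8 + 18 = 26
Posterior mean = alpha / (alpha + beta) = 12 / 38
= 0.3158

0.3158


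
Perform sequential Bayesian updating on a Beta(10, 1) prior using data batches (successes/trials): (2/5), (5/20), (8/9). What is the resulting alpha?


Accumulate successes: 15
Posterior alpha = prior alpha + sum of successes
= 10 + 15 = 25

25


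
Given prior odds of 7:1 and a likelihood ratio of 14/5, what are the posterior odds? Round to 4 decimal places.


Posterior odds = prior odds * LR
Prior odds = 7/1 = 7.0
LR = 14/5 = 2.8
Posterior odds = 7.0 * 2.8 = 19.6

19.6


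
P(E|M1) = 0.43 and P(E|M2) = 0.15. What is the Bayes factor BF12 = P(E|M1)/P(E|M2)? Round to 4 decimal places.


Bayes factor BF12 = P(E|M1) / P(E|M2)
= 0.43 / 0.15
= 2.8667

2.8667


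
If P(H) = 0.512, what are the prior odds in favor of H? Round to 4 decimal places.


Prior odds = P(H) / (1 - P(H))
= 0.512 / 0.488
= 1.0492

1.0492


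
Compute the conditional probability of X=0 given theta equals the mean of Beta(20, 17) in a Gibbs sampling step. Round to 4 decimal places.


Mean of Beta(20, 17) = 0.5405
P(X=0 | theta=0.5405) = 0.4595

0.4595


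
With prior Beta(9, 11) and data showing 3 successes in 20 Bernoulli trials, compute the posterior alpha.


Conjugate update: alpha_posterior = alpha_prior + k
= 9 + 3 = 12

12


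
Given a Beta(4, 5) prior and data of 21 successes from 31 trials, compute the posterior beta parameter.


Number of failures = 31 - 21 = 10
Posterior beta = 5 + 10 = 15

15


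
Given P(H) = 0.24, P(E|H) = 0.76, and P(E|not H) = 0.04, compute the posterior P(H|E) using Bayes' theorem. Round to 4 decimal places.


By Bayes' theorem: P(H|E) = P(E|H)*P(H) / P(E)
P(E) = P(E|H)*P(H) + P(E|not H)*P(not H)
P(E) = 0.76*0.24 + 0.04*0.76 = 0.2128
P(H|E) = 0.76*0.24 / 0.2128 = 0.8571

0.8571


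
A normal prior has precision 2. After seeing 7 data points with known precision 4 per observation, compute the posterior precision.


In the conjugate normal model, precisions add:
tau_posterior = tau_prior + n * tau_data
= 2 + 7*4 = 30

30


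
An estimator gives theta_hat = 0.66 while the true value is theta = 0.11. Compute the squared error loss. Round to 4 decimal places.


The squared error loss is (theta_hat - theta)^2
= (0.66 - 0.11)^2
= (0.55)^2 = 0.3025

0.3025


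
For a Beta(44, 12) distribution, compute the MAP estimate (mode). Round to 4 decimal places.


MAP = mode = (a-1)/(a+b-2)
= (44-1)/(44+12-2)
= 43/54 = 0.7963

0.7963


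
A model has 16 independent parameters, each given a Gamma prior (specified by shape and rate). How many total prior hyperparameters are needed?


Each Gamma prior needs 2 hyperparameters (shape and rate).
Total = 2 * 16 = 32

32


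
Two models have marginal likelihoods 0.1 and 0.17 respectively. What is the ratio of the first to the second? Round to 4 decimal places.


Evidence ratio = 0.1 / 0.17
= 0.5882

0.5882


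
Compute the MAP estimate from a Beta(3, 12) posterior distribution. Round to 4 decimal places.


MAP = mode of Beta distribution
= (alpha - 1)/(alpha + beta - 2)
= (3-1)/(3+12-2)
= 2/13 = 0.1538

0.1538


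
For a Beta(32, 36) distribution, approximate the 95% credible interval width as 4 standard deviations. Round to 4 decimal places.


Variance of Beta(a,b) = ab / ((a+b)^2 * (a+b+1))
= 32*36 / ((68)^2 * 69)
= 0.0036
SD = sqrt(0.0036) = 0.0601
Width = 4 * SD = 0.2404

0.2404


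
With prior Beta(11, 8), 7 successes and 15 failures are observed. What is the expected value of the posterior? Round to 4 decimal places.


Posterior = Beta(18, 23)
E[theta] = alpha/(alpha+beta)
= 18/41 = 0.439

0.439


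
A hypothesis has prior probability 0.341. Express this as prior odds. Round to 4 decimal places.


Odds = P(H) / P(not H) = 0.341 / 0.659
= 0.5175

0.5175


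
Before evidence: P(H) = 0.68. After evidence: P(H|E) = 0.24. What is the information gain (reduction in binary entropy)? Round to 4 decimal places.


Prior entropy = 0.9044
Posterior entropy = 0.795
Information gain = 0.9044 - 0.795 = 0.1093

0.1093


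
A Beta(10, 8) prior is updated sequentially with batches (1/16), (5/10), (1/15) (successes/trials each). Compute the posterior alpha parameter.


Sequential conjugate updating is equivalent to a single batch update.
Total successes across all batches = 7
alpha_posterior = alpha_prior + total_successes = 10 + 7
= 17

17


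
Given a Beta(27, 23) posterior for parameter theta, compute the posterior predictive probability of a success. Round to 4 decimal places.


For a Beta-Bernoulli model, the predictive probability is the mean:
P(success) = 27/(27+23) = 27/50 = 0.54

0.54


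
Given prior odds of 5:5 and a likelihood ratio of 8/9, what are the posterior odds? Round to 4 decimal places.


Posterior odds = prior odds * LR
Prior odds = 5/5 = 1.0
LR = 8/9 = 0.8889
Posterior odds = 1.0 * 0.8889 = 0.8889

0.8889


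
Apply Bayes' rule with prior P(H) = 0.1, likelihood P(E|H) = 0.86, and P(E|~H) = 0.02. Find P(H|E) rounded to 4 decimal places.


Step 1: Compute marginal P(E) = P(E|H)P(H) + P(E|~H)P(~H)
= 0.86*0.1 + 0.02*0.9 = 0.104
Step 2: P(H|E) = P(E|H)P(H)/P(E) = 0.086/0.104
= 0.8269

0.8269


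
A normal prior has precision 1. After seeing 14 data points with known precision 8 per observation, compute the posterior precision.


In the conjugate normal model, precisions add:
tau_posterior = tau_prior + n * tau_data
= 1 + 14*8 = 113

113


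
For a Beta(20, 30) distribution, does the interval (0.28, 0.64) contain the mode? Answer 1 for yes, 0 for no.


Mode of Beta(a,b) = (a-1)/(a+b-2)
= (20-1)/(20+30-2) = 0.3958
Check: 0.28 <= 0.3958 <= 0.64?
Result: 1

1


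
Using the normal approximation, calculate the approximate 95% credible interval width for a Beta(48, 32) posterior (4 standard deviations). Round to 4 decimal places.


Var(Beta) = 48*32/(80^2 * 81) = 0.003
SD = 0.0544
Width ~ 4*SD = 0.2177

0.2177


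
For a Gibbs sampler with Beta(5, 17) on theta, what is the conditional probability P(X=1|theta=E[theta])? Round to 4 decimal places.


E[theta] = 5/(5+17) = 0.2273
P(X=1|theta) = theta = 0.2273

0.2273


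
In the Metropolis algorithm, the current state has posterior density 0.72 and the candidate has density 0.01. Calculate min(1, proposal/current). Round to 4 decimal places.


Ratio = 0.01/0.72 = 0.0139
Acceptance probability = min(1, 0.0139)
= 0.0139

0.0139


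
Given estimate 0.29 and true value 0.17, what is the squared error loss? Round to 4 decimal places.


Squared error = (estimate - true)^2
Difference = 0.12
Loss = 0.12^2 = 0.0144

0.0144


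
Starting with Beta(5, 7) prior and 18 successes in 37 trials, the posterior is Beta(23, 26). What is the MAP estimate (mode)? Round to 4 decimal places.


The mode of Beta(a, b) when a > 1 and b > 1 is (a-1)/(a+b-2)
= (23 - 1) / (23 + 26 - 2)
= 22 / 47
= 0.4681

0.4681


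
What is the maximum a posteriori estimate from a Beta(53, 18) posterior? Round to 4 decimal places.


The MAP estimate equals the mode of the distribution.
Mode of Beta(a,b) = (a-1)/(a+b-2)
= 52/69
= 0.7536

0.7536


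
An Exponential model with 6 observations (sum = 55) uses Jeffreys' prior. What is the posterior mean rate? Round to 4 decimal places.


Posterior Gamma(6, 55)
E[lambda] = 6/55 = 0.1091

0.1091


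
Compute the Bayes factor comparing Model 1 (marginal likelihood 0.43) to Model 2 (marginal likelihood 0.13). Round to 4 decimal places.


BF12 = marginal likelihood of M1 / marginal likelihood of M2
= 0.43/0.13
= 3.3077

3.3077


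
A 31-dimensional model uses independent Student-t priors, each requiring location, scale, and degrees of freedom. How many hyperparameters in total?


Per parameter: 3 (location, scale, and degrees of freedom).
Total = 31 * 3 = 93

93


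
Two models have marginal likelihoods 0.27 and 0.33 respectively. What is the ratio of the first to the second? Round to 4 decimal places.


Evidence ratio = 0.27 / 0.33
= 0.8182

0.8182


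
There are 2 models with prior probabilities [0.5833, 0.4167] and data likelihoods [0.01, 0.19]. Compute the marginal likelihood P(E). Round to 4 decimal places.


P(E) = sum over models of P(M_i) * P(E|M_i)
= 0.5833*0.01 + 0.4167*0.19
= 0.085

0.085


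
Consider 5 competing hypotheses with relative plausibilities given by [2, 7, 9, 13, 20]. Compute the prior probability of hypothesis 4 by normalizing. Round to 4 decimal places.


Sum of weights = 2 + 7 + 9 + 13 + 20 = 51
Normalized prior for H4 = 13 / 51
= 0.2549

0.2549


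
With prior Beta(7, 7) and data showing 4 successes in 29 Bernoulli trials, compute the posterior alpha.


Conjugate update: alpha_posterior = alpha_prior + k
= 7 + 4 = 11

11


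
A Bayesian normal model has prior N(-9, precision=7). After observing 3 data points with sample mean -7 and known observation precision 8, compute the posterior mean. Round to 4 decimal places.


Posterior mean = (prior_precision * prior_mean + n * data_precision * data_mean) / (prior_precision + n * data_precision)
Numerator = 7*-9 + 3*8*-7 = -231
Denominator = 7 + 3*8 = 31
Posterior mean = -7.4516

-7.4516


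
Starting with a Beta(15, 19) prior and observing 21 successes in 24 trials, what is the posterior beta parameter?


Posterior beta = prior beta + failures
Failures = 24 - 21 = 3
beta_post = 19 + 3 = 22

22


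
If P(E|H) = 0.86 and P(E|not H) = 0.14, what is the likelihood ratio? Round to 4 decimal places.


Likelihood ratio = P(E|H) / P(E|not H)
= 0.86 / 0.14
= 6.1429

6.1429


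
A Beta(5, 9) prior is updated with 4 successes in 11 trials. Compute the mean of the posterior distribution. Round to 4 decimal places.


After update: Beta(9, 16)
Mean = 9 / (9 + 16) = 9 / 25
= 0.36

0.36


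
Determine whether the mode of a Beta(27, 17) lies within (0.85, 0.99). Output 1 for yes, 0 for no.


First find the mode: (a-1)/(a+b-2) = 0.619
Is 0.619 in (0.85, 0.99)? 0

0


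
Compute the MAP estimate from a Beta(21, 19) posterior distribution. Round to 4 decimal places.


MAP = mode of Beta distribution
= (alpha - 1)/(alpha + beta - 2)
= (21-1)/(21+19-2)
= 20/38 = 0.5263

0.5263


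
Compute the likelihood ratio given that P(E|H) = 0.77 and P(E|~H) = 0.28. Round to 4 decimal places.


LR = P(E|H) / P(E|~H)
= 0.77 / 0.28 = 2.75

2.75


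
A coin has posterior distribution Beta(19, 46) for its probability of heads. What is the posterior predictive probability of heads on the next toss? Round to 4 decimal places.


Posterior predictive = E[theta] = alpha/(alpha+beta)
= 19/65
= 0.2923

0.2923


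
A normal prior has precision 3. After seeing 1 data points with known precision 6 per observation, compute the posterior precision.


In the conjugate normal model, precisions add:
tau_posterior = tau_prior + n * tau_data
= 3 + 1*6 = 9

9


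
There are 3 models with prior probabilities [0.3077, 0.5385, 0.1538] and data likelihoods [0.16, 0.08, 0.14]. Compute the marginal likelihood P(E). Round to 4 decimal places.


P(E) = sum over models of P(M_i) * P(E|M_i)
= 0.3077*0.16 + 0.5385*0.08 + 0.1538*0.14
= 0.1138

0.1138


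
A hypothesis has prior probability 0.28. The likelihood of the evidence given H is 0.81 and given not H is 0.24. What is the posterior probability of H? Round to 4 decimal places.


Using Bayes' theorem:
P(E) = 0.28 * 0.81 + 0.72 * 0.24
P(E) = 0.3996
P(H|E) = (0.28 * 0.81) / 0.3996 = 0.5676

0.5676


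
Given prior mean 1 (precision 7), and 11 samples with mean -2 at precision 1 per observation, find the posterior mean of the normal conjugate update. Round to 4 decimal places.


The posterior mean is a precision-weighted average of prior and data.
Post. prec. = 7 + 11 = 18
Post. mean = (7 + -22)/18 = -15/18 = -0.8333

-0.8333


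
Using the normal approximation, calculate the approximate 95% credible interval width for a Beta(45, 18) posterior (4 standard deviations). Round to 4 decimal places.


Var(Beta) = 45*18/(63^2 * 64) = 0.0032
SD = 0.0565
Width ~ 4*SD = 0.2259

0.2259


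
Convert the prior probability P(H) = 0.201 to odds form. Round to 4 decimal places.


P(not H) = 1 - 0.201 = 0.799
Odds = 0.201 / 0.799 = 0.2516

0.2516


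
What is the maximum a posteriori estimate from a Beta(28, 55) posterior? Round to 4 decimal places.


The MAP estimate equals the mode of the distribution.
Mode of Beta(a,b) = (a-1)/(a+b-2)
= 27/81
= 0.3333

0.3333


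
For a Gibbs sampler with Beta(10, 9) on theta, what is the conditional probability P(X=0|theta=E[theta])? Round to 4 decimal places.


E[theta] = 10/(10+9) = 0.5263
P(X=0|theta) = 1 - theta = 0.4737

0.4737


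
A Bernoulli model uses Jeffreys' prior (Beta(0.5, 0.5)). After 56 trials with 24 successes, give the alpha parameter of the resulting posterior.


Posterior = Beta(prior_alpha + successes, prior_beta + failures)
= Beta(0.5 + 24, 0.5 + 32)
Posterior alpha = 0.5 + k = 0.5 + 24 = 24.5

24.5


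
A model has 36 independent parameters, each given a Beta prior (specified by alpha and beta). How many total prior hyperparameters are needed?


Each Beta prior needs 2 hyperparameters (alpha and beta).
Total = 2 * 36 = 72

72


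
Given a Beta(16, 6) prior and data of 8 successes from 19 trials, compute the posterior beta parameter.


Number of failures = 19 - 8 = 11
Posterior beta = 6 + 11 = 17

17


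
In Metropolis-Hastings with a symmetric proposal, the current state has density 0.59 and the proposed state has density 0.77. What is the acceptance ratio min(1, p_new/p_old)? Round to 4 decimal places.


Ratio = p_new / p_old = 0.77 / 0.59 = 1.3051
Acceptance = min(1, 1.3051) = 1.0

1.0


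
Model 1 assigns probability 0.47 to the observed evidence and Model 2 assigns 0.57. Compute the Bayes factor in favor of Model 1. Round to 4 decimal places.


BF = P(data|M1) / P(data|M2)
= 0.47 / 0.57 = 0.8246

0.8246


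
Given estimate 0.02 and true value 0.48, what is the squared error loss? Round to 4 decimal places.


Squared error = (estimate - true)^2
Difference = -0.46
Loss = -0.46^2 = 0.2116

0.2116


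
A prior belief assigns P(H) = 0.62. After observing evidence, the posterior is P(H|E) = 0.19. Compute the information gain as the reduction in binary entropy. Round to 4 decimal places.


H(prior) = -0.62*log2(0.62) - 0.38*log2(0.38)
= 0.958
H(post) = -0.19*log2(0.19) - 0.81*log2(0.81)
= 0.7015
IG = 0.958 - 0.7015 = 0.2566

0.2566


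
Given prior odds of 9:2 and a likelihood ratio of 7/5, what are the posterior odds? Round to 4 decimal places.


Posterior odds = prior odds * LR
Prior odds = 9/2 = 4.5
LR = 7/5 = 1.4
Posterior odds = 4.5 * 1.4 = 6.3

6.3


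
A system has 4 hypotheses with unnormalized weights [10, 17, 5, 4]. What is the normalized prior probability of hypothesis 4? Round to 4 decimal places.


The normalized prior is the weight divided by the total.
Total weight = 36
P(H4) = 4 / 36 = 0.1111

0.1111


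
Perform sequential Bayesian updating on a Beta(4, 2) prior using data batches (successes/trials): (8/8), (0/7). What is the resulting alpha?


Accumulate successes: 8
Posterior alpha = prior alpha + sum of successes
= 4 + 8 = 12

12


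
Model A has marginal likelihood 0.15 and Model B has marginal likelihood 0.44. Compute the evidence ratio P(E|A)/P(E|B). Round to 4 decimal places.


Evidence ratio = P(E|A) / P(E|B)
= 0.15 / 0.44
= 0.3409

0.3409


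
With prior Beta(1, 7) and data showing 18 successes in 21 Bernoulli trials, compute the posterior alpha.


Conjugate update: alpha_posterior = alpha_prior + k
= 1 + 18 = 19

19


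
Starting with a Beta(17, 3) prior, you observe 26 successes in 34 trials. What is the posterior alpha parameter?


For a Beta-Binomial conjugate model:
Posterior alpha = prior alpha + number of successes
= 17 + 26 = 43

43


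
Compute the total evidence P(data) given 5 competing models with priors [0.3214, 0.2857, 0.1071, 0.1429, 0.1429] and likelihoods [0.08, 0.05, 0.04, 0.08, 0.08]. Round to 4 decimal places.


Marginal likelihood = sum P(model_i) * P(data|model_i)
Model 1: 0.3214 * 0.08 = 0.0257
Model 2: 0.2857 * 0.05 = 0.0143
Model 3: 0.1071 * 0.04 = 0.0043
Model 4: 0.1429 * 0.08 = 0.0114
Model 5: 0.1429 * 0.08 = 0.0114
Total = 0.0671

0.0671


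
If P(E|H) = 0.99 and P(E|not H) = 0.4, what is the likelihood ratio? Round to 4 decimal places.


Likelihood ratio = P(E|H) / P(E|not H)
= 0.99 / 0.4
= 2.475

2.475


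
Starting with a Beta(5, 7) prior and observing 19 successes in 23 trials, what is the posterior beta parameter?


Posterior beta = prior beta + failures
Failures = 23 - 19 = 4
beta_post = 7 + 4 = 11

11


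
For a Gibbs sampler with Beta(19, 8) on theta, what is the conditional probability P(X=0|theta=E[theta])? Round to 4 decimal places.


E[theta] = 19/(19+8) = 0.7037
P(X=0|theta) = 1 - theta = 0.2963

0.2963


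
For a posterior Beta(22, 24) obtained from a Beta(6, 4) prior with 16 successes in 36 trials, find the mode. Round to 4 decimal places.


Mode = (alpha - 1) / (alpha + beta - 2)
= 21 / 44
= 0.4773

0.4773


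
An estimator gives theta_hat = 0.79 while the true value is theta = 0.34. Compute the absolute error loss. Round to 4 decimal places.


The absolute error loss is |theta_hat - theta|
= |0.79 - 0.34|
= 0.45

0.45


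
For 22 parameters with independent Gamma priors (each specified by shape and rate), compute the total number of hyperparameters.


A Gamma prior has 2 hyperparameters per parameter.
Total = 22 * 2 = 44

44


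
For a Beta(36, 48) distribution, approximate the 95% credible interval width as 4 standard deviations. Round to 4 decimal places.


Variance of Beta(a,b) = ab / ((a+b)^2 * (a+b+1))
= 36*48 / ((84)^2 * 85)
= 0.0029
SD = sqrt(0.0029) = 0.0537
Width = 4 * SD = 0.2147

0.2147


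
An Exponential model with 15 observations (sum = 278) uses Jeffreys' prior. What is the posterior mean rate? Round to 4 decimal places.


Posterior Gamma(15, 278)
E[lambda] = 15/278 = 0.054

0.054


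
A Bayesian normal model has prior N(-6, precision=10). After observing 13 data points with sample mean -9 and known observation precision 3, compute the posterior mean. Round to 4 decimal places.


Posterior mean = (prior_precision * prior_mean + n * data_precision * data_mean) / (prior_precision + n * data_precision)
Numerator = 10*-6 + 13*3*-9 = -411
Denominator = 10 + 13*3 = 49
Posterior mean = -8.3878

-8.3878


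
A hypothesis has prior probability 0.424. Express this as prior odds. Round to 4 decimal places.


Odds = P(H) / P(not H) = 0.424 / 0.576
= 0.7361

0.7361


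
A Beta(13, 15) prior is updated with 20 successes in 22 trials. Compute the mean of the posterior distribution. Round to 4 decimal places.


After update: Beta(33, 17)
Mean = 33 / (33 + 17) = 33 / 50
= 0.66

0.66


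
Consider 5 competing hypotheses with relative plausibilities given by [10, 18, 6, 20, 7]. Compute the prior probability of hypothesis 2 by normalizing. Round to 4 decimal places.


Sum of weights = 10 + 18 + 6 + 20 + 7 = 61
Normalized prior for H2 = 18 / 61
= 0.2951

0.2951


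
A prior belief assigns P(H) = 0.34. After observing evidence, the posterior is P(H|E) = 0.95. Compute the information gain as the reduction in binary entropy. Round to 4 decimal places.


H(prior) = -0.34*log2(0.34) - 0.66*log2(0.66)
= 0.9248
H(post) = -0.95*log2(0.95) - 0.05*log2(0.05)
= 0.2864
IG = 0.9248 - 0.2864 = 0.6384

0.6384


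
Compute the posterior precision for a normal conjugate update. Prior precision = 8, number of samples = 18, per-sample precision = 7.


tau_post = tau_0 + n * tau
= 8 + 18 * 7 = 134

134


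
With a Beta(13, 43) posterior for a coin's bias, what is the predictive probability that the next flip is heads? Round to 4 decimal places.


The predictive probability equals the posterior mean.
P(next = heads) = alpha / (alpha + beta)
= 13 / 56 = 0.2321

0.2321


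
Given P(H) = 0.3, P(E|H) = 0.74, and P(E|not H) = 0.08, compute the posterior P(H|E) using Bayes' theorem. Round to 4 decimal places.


By Bayes' theorem: P(H|E) = P(E|H)*P(H) / P(E)
P(E) = P(E|H)*P(H) + P(E|not H)*P(not H)
P(E) = 0.74*0.3 + 0.08*0.7 = 0.278
P(H|E) = 0.74*0.3 / 0.278 = 0.7986

0.7986


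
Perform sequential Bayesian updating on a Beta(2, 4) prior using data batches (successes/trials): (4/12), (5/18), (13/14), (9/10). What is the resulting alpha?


Accumulate successes: 31
Posterior alpha = prior alpha + sum of successes
= 2 + 31 = 33

33


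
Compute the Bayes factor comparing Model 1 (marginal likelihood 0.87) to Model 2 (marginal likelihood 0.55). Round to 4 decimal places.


BF12 = marginal likelihood of M1 / marginal likelihood of M2
= 0.87/0.55
= 1.5818

1.5818


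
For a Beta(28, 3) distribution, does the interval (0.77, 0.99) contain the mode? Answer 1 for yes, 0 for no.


Mode of Beta(a,b) = (a-1)/(a+b-2)
= (28-1)/(28+3-2) = 0.931
Check: 0.77 <= 0.931 <= 0.99?
Result: 1

1


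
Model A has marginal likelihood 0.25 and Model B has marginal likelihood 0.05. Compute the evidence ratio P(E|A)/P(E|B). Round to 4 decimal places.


Evidence ratio = P(E|A) / P(E|B)
= 0.25 / 0.05
= 5.0

5.0


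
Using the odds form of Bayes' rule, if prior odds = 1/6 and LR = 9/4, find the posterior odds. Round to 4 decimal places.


Bayes' rule in odds form: posterior odds = prior odds * LR
= (1 * 9) / (6 * 4)
= 9/24 = 0.375

0.375


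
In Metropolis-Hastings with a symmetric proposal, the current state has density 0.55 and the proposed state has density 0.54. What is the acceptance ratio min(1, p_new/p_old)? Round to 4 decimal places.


Ratio = p_new / p_old = 0.54 / 0.55 = 0.9818
Acceptance = min(1, 0.9818) = 0.9818

0.9818


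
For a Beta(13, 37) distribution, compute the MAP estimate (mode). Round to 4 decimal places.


MAP = mode = (a-1)/(a+b-2)
= (13-1)/(13+37-2)
= 12/48 = 0.25

0.25


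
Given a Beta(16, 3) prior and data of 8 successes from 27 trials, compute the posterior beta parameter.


Number of failures = 27 - 8 = 19
Posterior beta = 3 + 19 = 22

22


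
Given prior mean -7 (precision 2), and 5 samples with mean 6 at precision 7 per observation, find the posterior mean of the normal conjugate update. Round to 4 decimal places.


The posterior mean is a precision-weighted average of prior and data.
Post. prec. = 2 + 35 = 37
Post. mean = (-14 + 210)/37 = 196/37 = 5.2973

5.2973


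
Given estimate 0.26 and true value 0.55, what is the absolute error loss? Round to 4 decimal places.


Absolute error = |estimate - true|
= |-0.29| = 0.29

0.29


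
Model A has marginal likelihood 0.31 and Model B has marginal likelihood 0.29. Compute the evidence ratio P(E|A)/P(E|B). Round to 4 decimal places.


Evidence ratio = P(E|A) / P(E|B)
= 0.31 / 0.29
= 1.069

1.069


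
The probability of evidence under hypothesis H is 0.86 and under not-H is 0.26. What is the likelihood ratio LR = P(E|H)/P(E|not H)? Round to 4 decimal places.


LR = 0.86 / 0.26
= 3.3077

3.3077


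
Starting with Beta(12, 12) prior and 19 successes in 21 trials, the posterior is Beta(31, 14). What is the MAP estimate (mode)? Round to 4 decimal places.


The mode of Beta(a, b) when a > 1 and b > 1 is (a-1)/(a+b-2)
= (31 - 1) / (31 + 14 - 2)
= 30 / 43
= 0.6977

0.6977


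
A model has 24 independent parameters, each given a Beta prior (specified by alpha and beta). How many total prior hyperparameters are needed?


Each Beta prior needs 2 hyperparameters (alpha and beta).
Total = 2 * 24 = 48

48


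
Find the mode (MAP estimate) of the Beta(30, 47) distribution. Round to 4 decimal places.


For Beta(a,b) with a,b > 1:
Mode = (a-1)/(a+b-2) = (30-1)/(77-2)
= 29/75 = 0.3867

0.3867


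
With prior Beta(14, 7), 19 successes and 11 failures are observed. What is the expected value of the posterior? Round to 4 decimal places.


Posterior = Beta(33, 18)
E[theta] = alpha/(alpha+beta)
= 33/51 = 0.6471

0.6471


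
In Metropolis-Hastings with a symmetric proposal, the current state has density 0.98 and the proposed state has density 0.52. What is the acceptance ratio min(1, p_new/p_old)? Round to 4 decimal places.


Ratio = p_new / p_old = 0.52 / 0.98 = 0.5306
Acceptance = min(1, 0.5306) = 0.5306

0.5306


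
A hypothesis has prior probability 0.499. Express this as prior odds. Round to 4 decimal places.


Odds = P(H) / P(not H) = 0.499 / 0.501
= 0.996

0.996


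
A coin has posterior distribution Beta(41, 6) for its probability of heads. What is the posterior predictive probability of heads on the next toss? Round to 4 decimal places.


Posterior predictive = E[theta] = alpha/(alpha+beta)
= 41/47
= 0.8723

0.8723


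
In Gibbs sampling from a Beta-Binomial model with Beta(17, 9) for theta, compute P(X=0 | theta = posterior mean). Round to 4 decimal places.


Posterior mean = alpha/(alpha+beta) = 17/26 = 0.6538
P(X=0|theta=mean) = 1 - theta = 0.3462

0.3462


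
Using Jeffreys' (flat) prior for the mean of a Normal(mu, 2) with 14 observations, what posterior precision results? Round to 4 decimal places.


Flat prior means prior precision is 0.
Posterior precision = n / sigma^2 = 14/2 = 7.0

7.0


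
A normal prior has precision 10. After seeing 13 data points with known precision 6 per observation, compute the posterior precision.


In the conjugate normal model, precisions add:
tau_posterior = tau_prior + n * tau_data
= 10 + 13*6 = 88

88


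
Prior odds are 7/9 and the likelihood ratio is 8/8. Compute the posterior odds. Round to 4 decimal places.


Posterior odds = prior odds * likelihood ratio
= (7/9) * (8/8)
= 56 / 72
= 0.7778

0.7778


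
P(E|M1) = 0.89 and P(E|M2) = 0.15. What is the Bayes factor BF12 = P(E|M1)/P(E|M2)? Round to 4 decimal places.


Bayes factor BF12 = P(E|M1) / P(E|M2)
= 0.89 / 0.15
= 5.9333

5.9333


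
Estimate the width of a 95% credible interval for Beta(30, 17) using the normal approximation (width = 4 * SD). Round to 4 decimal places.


For Beta(a,b): Var = ab/((a+b)^2(a+b+1))
Var = 0.0048, SD = 0.0694
Approximate 95% CI width = 4 * 0.0694 = 0.2774

0.2774


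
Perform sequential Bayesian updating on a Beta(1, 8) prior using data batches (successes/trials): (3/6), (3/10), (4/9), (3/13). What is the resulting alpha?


Accumulate successes: 13
Posterior alpha = prior alpha + sum of successes
= 1 + 13 = 14

14


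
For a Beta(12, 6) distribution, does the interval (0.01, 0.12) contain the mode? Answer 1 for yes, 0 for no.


Mode of Beta(a,b) = (a-1)/(a+b-2)
= (12-1)/(12+6-2) = 0.6875
Check: 0.01 <= 0.6875 <= 0.12?
Result: 0

0


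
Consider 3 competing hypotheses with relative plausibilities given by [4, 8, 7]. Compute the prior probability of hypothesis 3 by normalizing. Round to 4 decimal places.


Sum of weights = 4 + 8 + 7 = 19
Normalized prior for H3 = 7 / 19
= 0.3684

0.3684


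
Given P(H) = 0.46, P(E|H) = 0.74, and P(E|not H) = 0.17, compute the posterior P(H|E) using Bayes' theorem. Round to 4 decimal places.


By Bayes' theorem: P(H|E) = P(E|H)*P(H) / P(E)
P(E) = P(E|H)*P(H) + P(E|not H)*P(not H)
P(E) = 0.74*0.46 + 0.17*0.54 = 0.4322
P(H|E) = 0.74*0.46 / 0.4322 = 0.7876

0.7876


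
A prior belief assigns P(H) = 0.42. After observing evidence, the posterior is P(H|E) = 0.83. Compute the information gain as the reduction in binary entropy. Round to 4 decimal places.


H(prior) = -0.42*log2(0.42) - 0.58*log2(0.58)
= 0.9815
H(post) = -0.83*log2(0.83) - 0.17*log2(0.17)
= 0.6577
IG = 0.9815 - 0.6577 = 0.3237

0.3237


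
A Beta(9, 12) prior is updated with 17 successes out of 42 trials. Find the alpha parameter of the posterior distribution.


In the Beta-Binomial conjugate update:
alpha_post = alpha_prior + successes
= 9 + 17
= 26

26


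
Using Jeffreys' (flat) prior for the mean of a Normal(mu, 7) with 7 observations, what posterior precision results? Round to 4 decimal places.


Flat prior means prior precision is 0.
Posterior precision = n / sigma^2 = 7/7 = 1.0

1.0


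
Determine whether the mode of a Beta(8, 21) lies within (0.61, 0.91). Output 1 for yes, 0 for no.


First find the mode: (a-1)/(a+b-2) = 0.2593
Is 0.2593 in (0.61, 0.91)? 0

0


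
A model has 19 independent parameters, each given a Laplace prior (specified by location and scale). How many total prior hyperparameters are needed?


Each Laplace prior needs 2 hyperparameters (location and scale).
Total = 2 * 19 = 38

38


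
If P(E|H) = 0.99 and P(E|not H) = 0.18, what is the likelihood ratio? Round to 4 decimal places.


Likelihood ratio = P(E|H) / P(E|not H)
= 0.99 / 0.18
= 5.5

5.5


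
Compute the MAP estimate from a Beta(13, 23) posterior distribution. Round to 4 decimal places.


MAP = mode of Beta distribution
= (alpha - 1)/(alpha + beta - 2)
= (13-1)/(13+23-2)
= 12/34 = 0.3529

0.3529


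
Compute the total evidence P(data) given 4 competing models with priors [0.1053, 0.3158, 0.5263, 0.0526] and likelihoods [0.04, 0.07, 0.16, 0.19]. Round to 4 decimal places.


Marginal likelihood = sum P(model_i) * P(data|model_i)
Model 1: 0.1053 * 0.04 = 0.0042
Model 2: 0.3158 * 0.07 = 0.0221
Model 3: 0.5263 * 0.16 = 0.0842
Model 4: 0.0526 * 0.19 = 0.01
Total = 0.1205

0.1205


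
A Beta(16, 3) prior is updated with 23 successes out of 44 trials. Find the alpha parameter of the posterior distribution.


In the Beta-Binomial conjugate update:
alpha_post = alpha_prior + successes
= 16 + 23
= 39

39


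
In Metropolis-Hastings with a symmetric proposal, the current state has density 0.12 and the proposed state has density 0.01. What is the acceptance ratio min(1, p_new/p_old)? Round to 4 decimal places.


Ratio = p_new / p_old = 0.01 / 0.12 = 0.0833
Acceptance = min(1, 0.0833) = 0.0833

0.0833


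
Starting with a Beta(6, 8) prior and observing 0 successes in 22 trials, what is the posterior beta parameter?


Posterior beta = prior beta + failures
Failures = 22 - 0 = 22
beta_post = 8 + 22 = 30

30


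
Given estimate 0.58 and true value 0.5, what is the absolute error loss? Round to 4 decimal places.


Absolute error = |estimate - true|
= |0.08| = 0.08

0.08


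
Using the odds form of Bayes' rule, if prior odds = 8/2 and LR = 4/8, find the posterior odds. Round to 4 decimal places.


Bayes' rule in odds form: posterior odds = prior odds * LR
= (8 * 4) / (2 * 8)
= 32/16 = 2.0

2.0


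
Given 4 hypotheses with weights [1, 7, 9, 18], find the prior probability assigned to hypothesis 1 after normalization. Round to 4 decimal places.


To normalize, divide each weight by the sum of all weights.
Sum = 35
Prior(H1) = 1/35 = 0.0286

0.0286


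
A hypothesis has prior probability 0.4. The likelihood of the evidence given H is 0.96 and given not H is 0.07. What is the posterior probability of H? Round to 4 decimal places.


Using Bayes' theorem:
P(E) = 0.4 * 0.96 + 0.6 * 0.07
P(E) = 0.426
P(H|E) = (0.4 * 0.96) / 0.426 = 0.9014

0.9014


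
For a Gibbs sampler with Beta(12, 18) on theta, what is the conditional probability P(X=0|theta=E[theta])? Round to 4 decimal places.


E[theta] = 12/(12+18) = 0.4
P(X=0|theta) = 1 - theta = 0.6

0.6


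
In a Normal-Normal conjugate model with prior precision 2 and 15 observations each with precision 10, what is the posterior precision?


Posterior precision = prior precision + n * observation precision
= 2 + 15 * 10
= 2 + 150 = 152

152


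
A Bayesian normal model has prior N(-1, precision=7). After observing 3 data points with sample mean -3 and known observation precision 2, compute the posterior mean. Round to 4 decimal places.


Posterior mean = (prior_precision * prior_mean + n * data_precision * data_mean) / (prior_precision + n * data_precision)
Numerator = 7*-1 + 3*2*-3 = -25
Denominator = 7 + 3*2 = 13
Posterior mean = -1.9231

-1.9231


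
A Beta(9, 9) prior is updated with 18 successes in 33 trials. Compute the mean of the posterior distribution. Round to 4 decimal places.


After update: Beta(27, 24)
Mean = 27 / (27 + 24) = 27 / 51
= 0.5294

0.5294
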